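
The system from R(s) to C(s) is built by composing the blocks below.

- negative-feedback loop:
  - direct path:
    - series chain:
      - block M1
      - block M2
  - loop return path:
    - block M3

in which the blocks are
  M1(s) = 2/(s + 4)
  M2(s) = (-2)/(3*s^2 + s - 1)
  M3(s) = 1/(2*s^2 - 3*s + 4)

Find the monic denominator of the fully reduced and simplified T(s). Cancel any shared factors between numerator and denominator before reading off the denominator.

Answer: s^5 + 17*s^4/6 - 7*s^3/2 + 35*s^2/6 + 4*s - 10/3

Working:
Step 1: series reduction of M1, M2, giving (-4)/(3*s^3 + 13*s^2 + 3*s - 4)
Step 2: reduce the feedback loop with forward (M1*M2) and return M3, giving (-8*s^2 + 12*s - 16)/(6*s^5 + 17*s^4 - 21*s^3 + 35*s^2 + 24*s - 20)
No further cancellation is possible in the step-2 result, so that is T(s). Its denominator becomes monic after dividing by the leading coefficient 6.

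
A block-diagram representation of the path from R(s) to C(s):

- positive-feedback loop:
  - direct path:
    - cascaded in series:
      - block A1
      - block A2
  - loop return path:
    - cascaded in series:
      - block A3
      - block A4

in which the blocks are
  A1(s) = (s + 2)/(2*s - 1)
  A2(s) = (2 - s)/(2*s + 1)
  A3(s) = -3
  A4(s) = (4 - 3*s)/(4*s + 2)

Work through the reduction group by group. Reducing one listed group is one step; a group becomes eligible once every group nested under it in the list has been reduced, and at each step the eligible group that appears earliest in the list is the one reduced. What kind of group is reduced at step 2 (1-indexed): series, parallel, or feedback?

The answer is series.

Reasoning:
1. multiply A1, A2 (series)
2. combine A3, A4 in series
3. collapse the loop ((A1*A2) forward, (A3*A4) return)
So the answer for step 2 is series.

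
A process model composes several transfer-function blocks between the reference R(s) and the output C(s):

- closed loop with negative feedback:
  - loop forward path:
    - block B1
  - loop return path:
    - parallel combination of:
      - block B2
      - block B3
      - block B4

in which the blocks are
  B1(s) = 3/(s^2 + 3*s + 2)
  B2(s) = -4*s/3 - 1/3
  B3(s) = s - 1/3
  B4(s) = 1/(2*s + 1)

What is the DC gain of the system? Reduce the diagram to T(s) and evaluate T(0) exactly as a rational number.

Step 1: parallel reduction of B2, B3, B4, giving (-2*s^2 - 5*s + 1)/(6*s + 3)
Step 2: close the feedback loop around B1, (B2+B3+B4), giving (6*s + 3)/(2*s^3 + 5*s^2 + 2*s + 3)
DC gain: substitute s = 0 into T(s) from step 2: T(0) = 3/3 = 1.

Hence the answer: 1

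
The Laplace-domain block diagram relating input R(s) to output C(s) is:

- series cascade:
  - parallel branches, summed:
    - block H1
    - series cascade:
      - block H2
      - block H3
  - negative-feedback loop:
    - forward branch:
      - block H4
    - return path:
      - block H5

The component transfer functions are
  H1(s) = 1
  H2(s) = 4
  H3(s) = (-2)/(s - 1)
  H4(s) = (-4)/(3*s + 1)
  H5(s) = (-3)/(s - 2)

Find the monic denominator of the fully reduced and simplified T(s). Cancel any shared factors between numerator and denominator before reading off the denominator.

First reduce the diagram to T(s).

Step 1 - series reduction of H2, H3; result (-8)/(s - 1)
Step 2 - sum the parallel branches H1, (H2*H3); result (s - 9)/(s - 1)
Step 3 - apply the feedback formula to H4, H5; result (8 - 4*s)/(3*s^2 - 5*s + 10)
Step 4 - cascade (H1+(H2*H3)), [H4/(1+H4*H5)]; result (-4*s^2 + 44*s - 72)/(3*s^3 - 8*s^2 + 15*s - 10)
Step 4 gives the fully reduced T(s), with no common factor left to cancel. The denominator's leading coefficient is 3, so divide each of its coefficients by 3 to get the monic form.

Answer: s^3 - 8*s^2/3 + 5*s - 10/3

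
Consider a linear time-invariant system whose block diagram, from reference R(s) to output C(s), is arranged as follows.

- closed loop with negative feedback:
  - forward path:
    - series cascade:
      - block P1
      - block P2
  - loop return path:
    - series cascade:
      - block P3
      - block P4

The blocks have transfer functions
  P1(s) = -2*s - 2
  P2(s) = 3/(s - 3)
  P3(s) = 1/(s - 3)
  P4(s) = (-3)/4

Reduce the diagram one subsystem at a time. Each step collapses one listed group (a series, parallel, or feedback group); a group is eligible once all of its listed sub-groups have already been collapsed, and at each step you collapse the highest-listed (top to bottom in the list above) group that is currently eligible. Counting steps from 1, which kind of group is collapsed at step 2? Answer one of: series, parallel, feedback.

[1] reduce the series chain P1, P2
[2] cascade P3, P4
[3] collapse the loop ((P1*P2) forward, (P3*P4) return)
So the answer for step 2 is series.

Answer: series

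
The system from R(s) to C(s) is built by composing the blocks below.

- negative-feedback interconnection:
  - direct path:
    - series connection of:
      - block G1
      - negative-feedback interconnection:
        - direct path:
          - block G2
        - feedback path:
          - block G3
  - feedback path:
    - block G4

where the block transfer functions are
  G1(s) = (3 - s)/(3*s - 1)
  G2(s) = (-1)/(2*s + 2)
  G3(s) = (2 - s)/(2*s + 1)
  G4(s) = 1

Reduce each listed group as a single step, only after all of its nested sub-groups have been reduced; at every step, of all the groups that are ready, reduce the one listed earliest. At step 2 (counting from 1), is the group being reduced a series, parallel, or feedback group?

Answer: series

Working:
Step 1 - close the feedback loop around G2, G3
Step 2 - combine G1, [G2/(1+G2*G3)] in series
Step 3 - feedback reduction of (G1*[G2/(1+G2*G3)]), G4
At step 2 the group reduced is series.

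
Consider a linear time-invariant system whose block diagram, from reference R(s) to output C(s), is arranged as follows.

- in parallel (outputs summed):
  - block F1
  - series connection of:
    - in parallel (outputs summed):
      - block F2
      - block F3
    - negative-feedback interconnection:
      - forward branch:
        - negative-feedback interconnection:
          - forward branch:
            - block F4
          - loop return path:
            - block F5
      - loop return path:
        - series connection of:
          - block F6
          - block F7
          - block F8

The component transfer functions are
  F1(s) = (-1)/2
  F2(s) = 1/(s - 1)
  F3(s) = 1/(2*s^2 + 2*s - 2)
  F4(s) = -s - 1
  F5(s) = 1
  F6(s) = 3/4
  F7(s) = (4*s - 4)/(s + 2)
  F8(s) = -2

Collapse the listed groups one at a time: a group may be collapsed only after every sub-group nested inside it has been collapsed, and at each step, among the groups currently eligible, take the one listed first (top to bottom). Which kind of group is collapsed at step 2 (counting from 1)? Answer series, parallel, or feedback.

(1) combine F2, F3 in parallel
(2) feedback reduction of F4, F5
(3) combine F6, F7, F8 in series
(4) close the feedback loop around [F4/(1+F4*F5)], (F6*F7*F8)
(5) multiply (F2+F3), [[F4/(1+F4*F5)]/(1+[F4/(1+F4*F5)]*(F6*F7*F8))] (series)
(6) combine F1, ((F2+F3)*[[F4/(1+F4*F5)]/(1+[F4/(1+F4*F5)]*(F6*F7*F8))]) in parallel
Step 2 collapses a feedback group.

Hence the answer: feedback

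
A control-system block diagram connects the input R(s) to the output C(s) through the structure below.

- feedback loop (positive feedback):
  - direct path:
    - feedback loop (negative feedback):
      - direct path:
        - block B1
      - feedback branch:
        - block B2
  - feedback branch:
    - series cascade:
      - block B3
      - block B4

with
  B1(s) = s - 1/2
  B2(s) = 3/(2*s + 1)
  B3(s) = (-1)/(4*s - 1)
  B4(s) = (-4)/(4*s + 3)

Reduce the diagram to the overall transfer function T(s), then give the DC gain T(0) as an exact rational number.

1. reduce the feedback loop with forward B1 and return B2: (4*s^2 - 1)/(10*s - 1)
2. series reduction of B3, B4: 4/(16*s^2 + 8*s - 3)
3. apply the feedback formula to [B1/(1+B1*B2)], (B3*B4): (64*s^4 + 32*s^3 - 28*s^2 - 8*s + 3)/(160*s^3 + 48*s^2 - 38*s + 7)
Step 3 gives the overall T(s). Then T(0) = 3/7.

Therefore the answer is 3/7.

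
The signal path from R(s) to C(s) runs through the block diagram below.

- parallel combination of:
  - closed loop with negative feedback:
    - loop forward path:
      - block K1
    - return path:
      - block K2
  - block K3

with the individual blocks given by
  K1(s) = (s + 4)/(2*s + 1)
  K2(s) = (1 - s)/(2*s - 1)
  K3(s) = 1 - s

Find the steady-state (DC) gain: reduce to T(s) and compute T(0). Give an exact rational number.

Step 1. feedback reduction of K1, K2, giving (2*s^2 + 7*s - 4)/(3*s^2 - 3*s + 3)
Step 2. combine [K1/(1+K1*K2)], K3 in parallel, giving (-3*s^3 + 8*s^2 + s - 1)/(3*s^2 - 3*s + 3)
Step 2 gives the overall T(s). Then T(0) = -1/3.

Final answer: -1/3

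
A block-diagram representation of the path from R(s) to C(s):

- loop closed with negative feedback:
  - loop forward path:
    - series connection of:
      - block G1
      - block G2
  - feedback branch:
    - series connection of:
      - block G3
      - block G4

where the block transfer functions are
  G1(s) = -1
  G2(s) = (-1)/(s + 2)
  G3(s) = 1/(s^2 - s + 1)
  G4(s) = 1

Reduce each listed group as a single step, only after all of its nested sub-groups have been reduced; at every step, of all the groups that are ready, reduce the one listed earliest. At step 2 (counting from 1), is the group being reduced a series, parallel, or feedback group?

Answer: series

Working:
(1) cascade G1, G2
(2) series reduction of G3, G4
(3) feedback reduction of (G1*G2), (G3*G4)
Step 2 collapses a series group.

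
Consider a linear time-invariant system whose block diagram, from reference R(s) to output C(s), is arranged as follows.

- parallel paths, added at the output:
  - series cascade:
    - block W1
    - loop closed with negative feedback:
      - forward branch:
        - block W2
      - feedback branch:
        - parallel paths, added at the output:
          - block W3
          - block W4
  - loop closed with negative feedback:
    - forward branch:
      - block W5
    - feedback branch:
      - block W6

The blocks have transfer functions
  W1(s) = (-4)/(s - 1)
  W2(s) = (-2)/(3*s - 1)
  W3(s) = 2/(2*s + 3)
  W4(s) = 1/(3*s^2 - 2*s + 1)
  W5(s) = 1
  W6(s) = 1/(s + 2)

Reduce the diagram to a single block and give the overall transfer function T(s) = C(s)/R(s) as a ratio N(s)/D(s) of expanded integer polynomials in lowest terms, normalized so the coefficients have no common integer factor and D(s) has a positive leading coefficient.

Reducing step by step:

1. sum the parallel branches W3, W4 -> (6*s^2 - 2*s + 5)/(6*s^3 + 5*s^2 - 4*s + 3)
2. close the feedback loop around W2, (W3+W4) -> (-12*s^3 - 10*s^2 + 8*s - 6)/(18*s^4 + 9*s^3 - 29*s^2 + 17*s - 13)
3. cascade W1, [W2/(1+W2*(W3+W4))] -> (48*s^3 + 40*s^2 - 32*s + 24)/(18*s^5 - 9*s^4 - 38*s^3 + 46*s^2 - 30*s + 13)
4. feedback reduction of W5, W6 -> (s + 2)/(s + 3)
5. add (W1*[W2/(1+W2*(W3+W4))]), [W5/(1+W5*W6)] (parallel) - this is the overall T(s), already in the required normalized form

Answer: (18*s^6 + 27*s^5 - 8*s^4 + 154*s^3 + 150*s^2 - 119*s + 98)/(18*s^6 + 45*s^5 - 65*s^4 - 68*s^3 + 108*s^2 - 77*s + 39)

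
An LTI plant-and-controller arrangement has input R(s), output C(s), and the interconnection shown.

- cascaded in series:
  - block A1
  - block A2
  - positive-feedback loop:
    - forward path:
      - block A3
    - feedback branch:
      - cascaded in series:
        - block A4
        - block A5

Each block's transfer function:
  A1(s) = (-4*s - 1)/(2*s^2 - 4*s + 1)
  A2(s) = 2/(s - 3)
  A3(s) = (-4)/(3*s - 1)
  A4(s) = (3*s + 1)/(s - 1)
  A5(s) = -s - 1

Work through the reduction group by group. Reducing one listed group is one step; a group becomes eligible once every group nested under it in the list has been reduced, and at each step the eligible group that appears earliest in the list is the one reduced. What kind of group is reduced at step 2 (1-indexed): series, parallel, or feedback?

1. combine A4, A5 in series
2. close the feedback loop around A3, (A4*A5)
3. cascade A1, A2, [A3/(1-A3*(A4*A5))]
The group at step 2 is a feedback group.

Final answer: feedback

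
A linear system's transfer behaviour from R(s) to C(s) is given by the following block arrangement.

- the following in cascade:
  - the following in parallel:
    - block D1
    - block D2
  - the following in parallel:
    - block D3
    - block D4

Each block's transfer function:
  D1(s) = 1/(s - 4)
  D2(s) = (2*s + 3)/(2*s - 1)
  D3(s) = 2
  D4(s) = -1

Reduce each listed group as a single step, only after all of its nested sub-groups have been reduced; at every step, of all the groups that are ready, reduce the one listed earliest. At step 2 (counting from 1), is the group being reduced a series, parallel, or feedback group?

Reducing step by step:

Step 1 - reduce the parallel group D1, D2
Step 2 - reduce the parallel group D3, D4
Step 3 - series reduction of (D1+D2), (D3+D4)
Step 2 collapses a parallel group.

Answer: parallel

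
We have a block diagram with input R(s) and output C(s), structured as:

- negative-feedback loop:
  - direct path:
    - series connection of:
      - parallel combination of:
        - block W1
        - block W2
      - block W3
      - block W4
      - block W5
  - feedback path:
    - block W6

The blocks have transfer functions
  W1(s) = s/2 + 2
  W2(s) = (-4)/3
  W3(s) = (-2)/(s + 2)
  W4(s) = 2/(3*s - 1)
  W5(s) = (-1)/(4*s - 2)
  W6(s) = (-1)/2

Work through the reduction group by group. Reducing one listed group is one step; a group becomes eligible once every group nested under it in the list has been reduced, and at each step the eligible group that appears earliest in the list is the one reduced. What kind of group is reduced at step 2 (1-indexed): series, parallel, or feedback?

Step 1. add W1, W2 (parallel)
Step 2. series reduction of (W1+W2), W3, W4, W5
Step 3. collapse the loop (((W1+W2)*W3*W4*W5) forward, W6 return)
At step 2 the group reduced is series.

Therefore the answer is series.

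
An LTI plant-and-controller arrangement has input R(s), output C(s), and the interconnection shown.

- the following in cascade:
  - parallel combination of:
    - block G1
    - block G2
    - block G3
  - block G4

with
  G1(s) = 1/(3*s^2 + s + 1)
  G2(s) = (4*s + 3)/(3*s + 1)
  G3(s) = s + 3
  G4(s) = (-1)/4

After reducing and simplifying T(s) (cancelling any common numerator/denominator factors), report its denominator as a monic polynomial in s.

Answer: s^3 + 2*s^2/3 + 4*s/9 + 1/9

Working:
[1] reduce the parallel group G1, G2, G3 gives (9*s^4 + 45*s^3 + 35*s^2 + 23*s + 7)/(9*s^3 + 6*s^2 + 4*s + 1)
[2] cascade (G1+G2+G3), G4 gives (-9*s^4 - 45*s^3 - 35*s^2 - 23*s - 7)/(36*s^3 + 24*s^2 + 16*s + 4)
Step 2 gives the fully reduced T(s), with no common factor left to cancel. The denominator's leading coefficient is 36, so divide each of its coefficients by 36 to get the monic form.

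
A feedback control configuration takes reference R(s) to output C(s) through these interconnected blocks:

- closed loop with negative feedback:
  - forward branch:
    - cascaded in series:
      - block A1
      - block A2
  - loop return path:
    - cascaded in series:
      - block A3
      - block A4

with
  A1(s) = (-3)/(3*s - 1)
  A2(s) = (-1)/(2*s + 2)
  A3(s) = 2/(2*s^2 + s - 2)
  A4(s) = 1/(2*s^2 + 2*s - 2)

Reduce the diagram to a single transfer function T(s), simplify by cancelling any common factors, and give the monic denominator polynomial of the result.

Step 1: series reduction of A1, A2 = 3/(6*s^2 + 4*s - 2)
Step 2: combine A3, A4 in series = 1/(2*s^4 + 3*s^3 - 3*s^2 - 3*s + 2)
Step 3: close the feedback loop around (A1*A2), (A3*A4) = (6*s^4 + 9*s^3 - 9*s^2 - 9*s + 6)/(12*s^6 + 26*s^5 - 10*s^4 - 36*s^3 + 6*s^2 + 14*s - 1)
Step 3 gives the fully reduced T(s), with no common factor left to cancel. The denominator's leading coefficient is 12, so divide each of its coefficients by 12 to get the monic form.

Answer: s^6 + 13*s^5/6 - 5*s^4/6 - 3*s^3 + s^2/2 + 7*s/6 - 1/12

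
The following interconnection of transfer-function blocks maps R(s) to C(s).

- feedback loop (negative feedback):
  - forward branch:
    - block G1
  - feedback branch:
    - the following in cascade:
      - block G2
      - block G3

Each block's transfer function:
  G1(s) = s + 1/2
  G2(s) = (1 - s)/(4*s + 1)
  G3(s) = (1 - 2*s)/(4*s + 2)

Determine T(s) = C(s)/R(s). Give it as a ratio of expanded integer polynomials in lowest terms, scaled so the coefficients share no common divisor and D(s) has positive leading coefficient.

1. combine G2, G3 in series gives (2*s^2 - 3*s + 1)/(16*s^2 + 12*s + 2)
2. reduce the feedback loop with forward G1 and return (G2*G3); the result is T(s) itself (integer coefficients, no common factor, positive leading denominator coefficient)

Hence the answer: (16*s^2 + 12*s + 2)/(2*s^2 + 13*s + 5)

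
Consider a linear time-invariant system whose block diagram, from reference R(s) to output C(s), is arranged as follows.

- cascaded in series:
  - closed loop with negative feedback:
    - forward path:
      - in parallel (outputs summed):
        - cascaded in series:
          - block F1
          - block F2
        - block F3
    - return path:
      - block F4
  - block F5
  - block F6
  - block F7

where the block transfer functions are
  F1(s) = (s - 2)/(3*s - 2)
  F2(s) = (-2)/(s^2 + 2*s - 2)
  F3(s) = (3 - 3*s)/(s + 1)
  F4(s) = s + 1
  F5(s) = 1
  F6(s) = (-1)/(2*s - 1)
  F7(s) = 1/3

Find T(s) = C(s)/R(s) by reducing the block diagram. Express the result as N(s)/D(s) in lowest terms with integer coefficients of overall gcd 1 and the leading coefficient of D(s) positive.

First reduce the diagram to T(s).

1. cascade F1, F2 -> (4 - 2*s)/(3*s^3 + 4*s^2 - 10*s + 4)
2. sum the parallel branches (F1*F2), F3 -> (-9*s^4 - 3*s^3 + 40*s^2 - 40*s + 16)/(3*s^4 + 7*s^3 - 6*s^2 - 6*s + 4)
3. close the feedback loop around ((F1*F2)+F3), F4 -> (9*s^4 + 3*s^3 - 40*s^2 + 40*s - 16)/(9*s^5 + 9*s^4 - 44*s^3 + 6*s^2 + 30*s - 20)
4. combine [((F1*F2)+F3)/(1+((F1*F2)+F3)*F4)], F5, F6, F7 in series: this yields T(s), and no further normalization is needed

Answer: (-9*s^4 - 3*s^3 + 40*s^2 - 40*s + 16)/(54*s^6 + 27*s^5 - 291*s^4 + 168*s^3 + 162*s^2 - 210*s + 60)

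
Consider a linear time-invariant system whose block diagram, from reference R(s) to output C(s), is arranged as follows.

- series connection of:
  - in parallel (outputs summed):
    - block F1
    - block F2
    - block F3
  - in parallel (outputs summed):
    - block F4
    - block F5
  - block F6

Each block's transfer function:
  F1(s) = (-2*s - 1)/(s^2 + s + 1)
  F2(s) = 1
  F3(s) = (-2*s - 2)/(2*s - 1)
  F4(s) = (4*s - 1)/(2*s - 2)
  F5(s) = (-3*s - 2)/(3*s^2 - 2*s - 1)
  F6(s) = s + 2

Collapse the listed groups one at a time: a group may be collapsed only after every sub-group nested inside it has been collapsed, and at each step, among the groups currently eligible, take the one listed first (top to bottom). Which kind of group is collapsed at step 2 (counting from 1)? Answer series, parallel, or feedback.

[1] parallel reduction of F1, F2, F3
[2] combine F4, F5 in parallel
[3] multiply (F1+F2+F3), (F4+F5), F6 (series)
At step 2 the group reduced is parallel.

Therefore the answer is parallel.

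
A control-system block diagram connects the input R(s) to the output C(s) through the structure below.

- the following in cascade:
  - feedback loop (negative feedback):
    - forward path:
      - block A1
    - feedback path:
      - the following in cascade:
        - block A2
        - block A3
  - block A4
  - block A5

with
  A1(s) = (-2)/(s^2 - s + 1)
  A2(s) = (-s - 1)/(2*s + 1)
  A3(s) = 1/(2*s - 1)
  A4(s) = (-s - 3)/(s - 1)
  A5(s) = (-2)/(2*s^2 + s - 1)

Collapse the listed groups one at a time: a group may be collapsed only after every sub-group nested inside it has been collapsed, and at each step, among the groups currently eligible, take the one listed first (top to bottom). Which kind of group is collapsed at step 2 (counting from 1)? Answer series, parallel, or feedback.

[1] multiply A2, A3 (series)
[2] close the feedback loop around A1, (A2*A3)
[3] reduce the series chain [A1/(1+A1*(A2*A3))], A4, A5
So the answer for step 2 is feedback.

Final answer: feedback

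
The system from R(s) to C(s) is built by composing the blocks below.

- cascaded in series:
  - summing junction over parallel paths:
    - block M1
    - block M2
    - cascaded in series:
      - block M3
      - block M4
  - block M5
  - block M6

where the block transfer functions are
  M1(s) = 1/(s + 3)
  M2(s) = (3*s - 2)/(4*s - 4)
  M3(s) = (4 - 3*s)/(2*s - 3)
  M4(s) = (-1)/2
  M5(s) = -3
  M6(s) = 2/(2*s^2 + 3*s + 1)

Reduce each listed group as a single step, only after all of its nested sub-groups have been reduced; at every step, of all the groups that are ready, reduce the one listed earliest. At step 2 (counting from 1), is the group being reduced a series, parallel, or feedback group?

The answer is parallel.

Reasoning:
Step 1 - multiply M3, M4 (series)
Step 2 - add M1, M2, (M3*M4) (parallel)
Step 3 - series reduction of (M1+M2+(M3*M4)), M5, M6
Step 2 collapses a parallel group.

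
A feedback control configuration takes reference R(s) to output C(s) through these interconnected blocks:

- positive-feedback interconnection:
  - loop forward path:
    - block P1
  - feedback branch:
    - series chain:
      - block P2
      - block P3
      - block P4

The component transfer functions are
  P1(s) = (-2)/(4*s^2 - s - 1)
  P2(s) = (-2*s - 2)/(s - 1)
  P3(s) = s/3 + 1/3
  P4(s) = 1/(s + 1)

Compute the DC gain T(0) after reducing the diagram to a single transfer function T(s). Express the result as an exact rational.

1. combine P2, P3, P4 in series gives (-2*s - 2)/(3*s - 3)
2. feedback reduction of P1, (P2*P3*P4) gives (6 - 6*s)/(12*s^3 - 15*s^2 - 4*s - 1)
Evaluating the step-2 result (the overall T(s)) at s = 0 gives T(0) = 6/(-1) = -6.

Therefore the answer is -6.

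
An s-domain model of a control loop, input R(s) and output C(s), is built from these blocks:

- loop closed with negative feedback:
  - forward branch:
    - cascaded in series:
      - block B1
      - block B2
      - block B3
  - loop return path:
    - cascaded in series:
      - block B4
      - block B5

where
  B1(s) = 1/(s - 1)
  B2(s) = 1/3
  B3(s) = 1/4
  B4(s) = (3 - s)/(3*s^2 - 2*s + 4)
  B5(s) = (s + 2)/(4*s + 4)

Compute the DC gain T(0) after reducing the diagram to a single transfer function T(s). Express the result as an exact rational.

Reducing step by step:

(1) multiply B1, B2, B3 (series); result 1/(12*s - 12)
(2) cascade B4, B5; result (-s^2 + s + 6)/(12*s^3 + 4*s^2 + 8*s + 16)
(3) close the feedback loop around (B1*B2*B3), (B4*B5); result (12*s^3 + 4*s^2 + 8*s + 16)/(144*s^4 - 96*s^3 + 47*s^2 + 97*s - 186)
DC gain: substitute s = 0 into T(s) from step 3: T(0) = 16/(-186) = -8/93.

Answer: -8/93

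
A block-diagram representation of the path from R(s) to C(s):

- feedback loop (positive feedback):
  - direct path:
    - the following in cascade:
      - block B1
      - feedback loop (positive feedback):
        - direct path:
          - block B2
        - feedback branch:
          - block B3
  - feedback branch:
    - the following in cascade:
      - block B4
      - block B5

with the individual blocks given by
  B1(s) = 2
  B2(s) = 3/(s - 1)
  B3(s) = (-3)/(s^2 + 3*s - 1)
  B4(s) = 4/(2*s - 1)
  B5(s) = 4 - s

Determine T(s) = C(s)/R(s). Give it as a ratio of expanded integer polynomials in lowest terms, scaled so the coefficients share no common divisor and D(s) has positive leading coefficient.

Step 1. feedback reduction of B2, B3 = (3*s^2 + 9*s - 3)/(s^3 + 2*s^2 - 4*s + 10)
Step 2. combine B1, [B2/(1-B2*B3)] in series = (6*s^2 + 18*s - 6)/(s^3 + 2*s^2 - 4*s + 10)
Step 3. cascade B4, B5 = (16 - 4*s)/(2*s - 1)
Step 4. reduce the feedback loop with forward (B1*[B2/(1-B2*B3)]) and return (B4*B5), giving the overall T(s)

Final answer: (12*s^3 + 30*s^2 - 30*s + 6)/(2*s^4 + 27*s^3 - 34*s^2 - 288*s + 86)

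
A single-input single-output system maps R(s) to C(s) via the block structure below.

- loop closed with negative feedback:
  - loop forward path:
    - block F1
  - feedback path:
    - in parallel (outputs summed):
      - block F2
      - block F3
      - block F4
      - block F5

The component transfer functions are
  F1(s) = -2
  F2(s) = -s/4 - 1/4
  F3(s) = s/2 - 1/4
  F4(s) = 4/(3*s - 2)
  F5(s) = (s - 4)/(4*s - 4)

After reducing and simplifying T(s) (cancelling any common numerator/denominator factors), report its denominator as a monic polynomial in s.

(1) combine F2, F3, F4, F5 in parallel gives (3*s^3 - 8*s^2 + 14*s - 12)/(12*s^2 - 20*s + 8)
(2) close the feedback loop around F1, (F2+F3+F4+F5) gives (12*s^2 - 20*s + 8)/(3*s^3 - 14*s^2 + 24*s - 16)
T(s) is the step-2 result (common factors already cancelled). Leading coefficient of the denominator: 3. Divide through by 3 for the monic polynomial.

Answer: s^3 - 14*s^2/3 + 8*s - 16/3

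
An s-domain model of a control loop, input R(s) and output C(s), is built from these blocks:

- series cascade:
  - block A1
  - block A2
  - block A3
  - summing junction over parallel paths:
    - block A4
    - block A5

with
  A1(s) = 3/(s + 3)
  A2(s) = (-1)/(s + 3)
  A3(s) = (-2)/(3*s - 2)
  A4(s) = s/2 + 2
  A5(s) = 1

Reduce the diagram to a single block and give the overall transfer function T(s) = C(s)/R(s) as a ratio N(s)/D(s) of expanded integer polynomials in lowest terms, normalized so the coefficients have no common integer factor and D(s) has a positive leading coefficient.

Step 1 - combine A4, A5 in parallel -> s/2 + 3
Step 2 - cascade A1, A2, A3, (A4+A5); the result is T(s) itself (integer coefficients, no common factor, positive leading denominator coefficient)

Final answer: (3*s + 18)/(3*s^3 + 16*s^2 + 15*s - 18)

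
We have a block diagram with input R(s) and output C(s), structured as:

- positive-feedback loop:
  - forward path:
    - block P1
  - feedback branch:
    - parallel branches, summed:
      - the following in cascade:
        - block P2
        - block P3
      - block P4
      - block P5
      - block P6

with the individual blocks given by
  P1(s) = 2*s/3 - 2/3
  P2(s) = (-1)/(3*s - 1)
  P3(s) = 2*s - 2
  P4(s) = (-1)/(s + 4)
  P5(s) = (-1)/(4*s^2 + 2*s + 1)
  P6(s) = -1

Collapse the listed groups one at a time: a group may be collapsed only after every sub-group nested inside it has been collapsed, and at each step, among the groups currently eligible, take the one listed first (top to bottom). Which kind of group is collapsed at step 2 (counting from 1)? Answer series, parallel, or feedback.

[1] reduce the series chain P2, P3
[2] parallel reduction of (P2*P3), P4, P5, P6
[3] feedback reduction of P1, ((P2*P3)+P4+P5+P6)
The group at step 2 is a parallel group.

Answer: parallel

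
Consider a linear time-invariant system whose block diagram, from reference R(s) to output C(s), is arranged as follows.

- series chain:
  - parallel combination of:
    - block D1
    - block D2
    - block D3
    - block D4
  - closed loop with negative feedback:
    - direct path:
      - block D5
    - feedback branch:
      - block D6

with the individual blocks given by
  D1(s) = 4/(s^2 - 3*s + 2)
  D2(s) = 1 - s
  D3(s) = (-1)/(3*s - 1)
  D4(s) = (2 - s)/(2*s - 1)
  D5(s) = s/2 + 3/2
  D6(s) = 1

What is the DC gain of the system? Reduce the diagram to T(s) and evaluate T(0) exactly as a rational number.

Step 1: reduce the parallel group D1, D2, D3, D4, giving (-6*s^5 + 26*s^4 - 37*s^3 + 43*s^2 - 22*s + 4)/(6*s^4 - 23*s^3 + 28*s^2 - 13*s + 2)
Step 2: apply the feedback formula to D5, D6, giving (s + 3)/(s + 5)
Step 3: cascade (D1+D2+D3+D4), [D5/(1+D5*D6)], giving (-6*s^6 + 8*s^5 + 41*s^4 - 68*s^3 + 107*s^2 - 62*s + 12)/(6*s^5 + 7*s^4 - 87*s^3 + 127*s^2 - 63*s + 10)
Step 3 gives the overall T(s). Then T(0) = 12/10 = 6/5.

Final answer: 6/5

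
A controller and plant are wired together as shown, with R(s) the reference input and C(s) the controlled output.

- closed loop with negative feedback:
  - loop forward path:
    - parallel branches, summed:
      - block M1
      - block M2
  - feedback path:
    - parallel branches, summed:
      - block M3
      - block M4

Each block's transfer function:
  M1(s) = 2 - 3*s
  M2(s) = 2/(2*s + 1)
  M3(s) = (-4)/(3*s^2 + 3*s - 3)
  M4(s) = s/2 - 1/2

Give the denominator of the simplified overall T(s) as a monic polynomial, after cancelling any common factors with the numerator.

1. reduce the parallel group M1, M2: (-6*s^2 + s + 4)/(2*s + 1)
2. combine M3, M4 in parallel: (3*s^3 - 6*s - 5)/(6*s^2 + 6*s - 6)
3. apply the feedback formula to (M1+M2), (M3+M4): (36*s^4 + 30*s^3 - 66*s^2 - 18*s + 24)/(18*s^5 - 3*s^4 - 60*s^3 - 42*s^2 + 35*s + 26)
T(s) is the step-3 result (common factors already cancelled). Leading coefficient of the denominator: 18. Divide through by 18 for the monic polynomial.

Therefore the answer is s^5 - s^4/6 - 10*s^3/3 - 7*s^2/3 + 35*s/18 + 13/9.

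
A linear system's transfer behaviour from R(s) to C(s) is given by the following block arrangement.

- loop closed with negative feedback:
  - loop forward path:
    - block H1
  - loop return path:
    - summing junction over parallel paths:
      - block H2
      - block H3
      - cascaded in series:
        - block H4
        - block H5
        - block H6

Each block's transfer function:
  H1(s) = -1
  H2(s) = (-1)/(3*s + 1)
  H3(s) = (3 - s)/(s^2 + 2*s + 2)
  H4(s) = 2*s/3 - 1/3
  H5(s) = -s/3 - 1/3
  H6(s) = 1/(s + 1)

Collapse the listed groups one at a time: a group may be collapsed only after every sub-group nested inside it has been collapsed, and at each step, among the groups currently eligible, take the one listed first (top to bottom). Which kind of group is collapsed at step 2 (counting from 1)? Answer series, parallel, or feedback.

Step 1. multiply H4, H5, H6 (series)
Step 2. reduce the parallel group H2, H3, (H4*H5*H6)
Step 3. collapse the loop (H1 forward, (H2+H3+(H4*H5*H6)) return)
Step 2: parallel.

Answer: parallel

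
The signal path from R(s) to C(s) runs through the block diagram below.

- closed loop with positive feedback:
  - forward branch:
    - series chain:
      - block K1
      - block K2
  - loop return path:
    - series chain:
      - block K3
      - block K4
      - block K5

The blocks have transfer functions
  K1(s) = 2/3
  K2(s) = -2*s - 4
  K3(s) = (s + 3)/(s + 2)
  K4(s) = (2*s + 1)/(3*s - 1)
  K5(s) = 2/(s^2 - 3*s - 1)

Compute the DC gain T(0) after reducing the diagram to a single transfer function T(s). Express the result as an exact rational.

Answer: -8/27

Working:
Step 1 - multiply K1, K2 (series); result -4*s/3 - 8/3
Step 2 - combine K3, K4, K5 in series; result (4*s^2 + 14*s + 6)/(3*s^4 - 4*s^3 - 20*s^2 + s + 2)
Step 3 - apply the feedback formula to (K1*K2), (K3*K4*K5); result (-12*s^4 + 16*s^3 + 80*s^2 - 4*s - 8)/(9*s^3 - 14*s^2 + 56*s + 27)
Evaluating the step-3 result (the overall T(s)) at s = 0 gives T(0) = -8/27.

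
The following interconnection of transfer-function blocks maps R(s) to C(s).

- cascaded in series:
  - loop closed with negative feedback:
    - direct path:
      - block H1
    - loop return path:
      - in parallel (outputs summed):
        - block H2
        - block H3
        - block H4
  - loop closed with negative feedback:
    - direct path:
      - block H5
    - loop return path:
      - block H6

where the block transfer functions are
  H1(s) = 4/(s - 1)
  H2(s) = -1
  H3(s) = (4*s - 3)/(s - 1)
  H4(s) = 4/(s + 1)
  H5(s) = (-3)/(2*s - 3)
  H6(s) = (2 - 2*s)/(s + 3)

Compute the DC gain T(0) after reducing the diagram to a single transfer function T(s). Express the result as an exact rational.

[1] add H2, H3, H4 (parallel) = (3*s^2 + 5*s - 6)/(s^2 - 1)
[2] close the feedback loop around H1, (H2+H3+H4) = (4*s^2 - 4)/(s^3 + 11*s^2 + 19*s - 23)
[3] apply the feedback formula to H5, H6 = (-3*s - 9)/(2*s^2 + 9*s - 15)
[4] series reduction of [H1/(1+H1*(H2+H3+H4))], [H5/(1+H5*H6)] = (-12*s^3 - 36*s^2 + 12*s + 36)/(2*s^5 + 31*s^4 + 122*s^3 - 40*s^2 - 492*s + 345)
That last expression is T(s); at s = 0 only the constant terms survive, so T(0) = 36/345 = 12/115.

Hence the answer: 12/115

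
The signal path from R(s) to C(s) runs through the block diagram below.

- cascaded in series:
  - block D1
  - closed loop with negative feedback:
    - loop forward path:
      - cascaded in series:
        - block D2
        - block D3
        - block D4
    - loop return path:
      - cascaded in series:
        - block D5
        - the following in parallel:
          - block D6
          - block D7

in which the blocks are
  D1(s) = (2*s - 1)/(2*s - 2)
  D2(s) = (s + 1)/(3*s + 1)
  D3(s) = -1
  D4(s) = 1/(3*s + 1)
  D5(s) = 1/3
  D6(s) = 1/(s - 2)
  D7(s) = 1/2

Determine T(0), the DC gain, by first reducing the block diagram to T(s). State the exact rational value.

First reduce the diagram to T(s).

Step 1. cascade D2, D3, D4 gives (-s - 1)/(9*s^2 + 6*s + 1)
Step 2. sum the parallel branches D6, D7 gives s/(2*s - 4)
Step 3. combine D5, (D6+D7) in series gives s/(6*s - 12)
Step 4. reduce the feedback loop with forward (D2*D3*D4) and return (D5*(D6+D7)) gives (-6*s^2 + 6*s + 12)/(54*s^3 - 73*s^2 - 67*s - 12)
Step 5. cascade D1, [(D2*D3*D4)/(1+(D2*D3*D4)*(D5*(D6+D7)))] gives (-6*s^3 + 9*s^2 + 9*s - 6)/(54*s^4 - 127*s^3 + 6*s^2 + 55*s + 12)
Evaluating the step-5 result (the overall T(s)) at s = 0 gives T(0) = -6/12 = -1/2.

Answer: -1/2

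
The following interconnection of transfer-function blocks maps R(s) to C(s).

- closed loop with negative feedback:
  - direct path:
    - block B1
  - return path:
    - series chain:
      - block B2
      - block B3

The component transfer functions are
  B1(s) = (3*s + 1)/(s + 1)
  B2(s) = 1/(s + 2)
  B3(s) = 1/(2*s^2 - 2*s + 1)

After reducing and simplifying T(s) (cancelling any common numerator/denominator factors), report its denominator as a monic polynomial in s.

First reduce the diagram to T(s).

Step 1 - multiply B2, B3 (series) -> 1/(2*s^3 + 2*s^2 - 3*s + 2)
Step 2 - collapse the loop (B1 forward, (B2*B3) return) -> (6*s^4 + 8*s^3 - 7*s^2 + 3*s + 2)/(2*s^4 + 4*s^3 - s^2 + 2*s + 3)
No further cancellation is possible in the step-2 result, so that is T(s). Its denominator becomes monic after dividing by the leading coefficient 2.

Answer: s^4 + 2*s^3 - s^2/2 + s + 3/2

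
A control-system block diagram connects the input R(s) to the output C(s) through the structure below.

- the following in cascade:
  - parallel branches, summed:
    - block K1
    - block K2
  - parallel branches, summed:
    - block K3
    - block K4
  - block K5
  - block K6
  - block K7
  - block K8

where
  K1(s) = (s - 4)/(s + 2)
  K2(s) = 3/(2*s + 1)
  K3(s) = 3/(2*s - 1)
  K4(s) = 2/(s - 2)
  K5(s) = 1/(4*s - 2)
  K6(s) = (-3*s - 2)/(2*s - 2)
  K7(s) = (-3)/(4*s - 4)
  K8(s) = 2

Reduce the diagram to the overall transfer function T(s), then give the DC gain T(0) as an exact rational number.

Step 1. sum the parallel branches K1, K2 = (2*s^2 - 4*s + 2)/(2*s^2 + 5*s + 2)
Step 2. sum the parallel branches K3, K4 = (7*s - 8)/(2*s^2 - 5*s + 2)
Step 3. cascade (K1+K2), (K3+K4), K5, K6, K7, K8 = (63*s^2 - 30*s - 48)/(32*s^5 - 16*s^4 - 136*s^3 + 68*s^2 + 32*s - 16)
The step-3 result is T(s). Setting s = 0: T(0) = -48/(-16) = 3.

Final answer: 3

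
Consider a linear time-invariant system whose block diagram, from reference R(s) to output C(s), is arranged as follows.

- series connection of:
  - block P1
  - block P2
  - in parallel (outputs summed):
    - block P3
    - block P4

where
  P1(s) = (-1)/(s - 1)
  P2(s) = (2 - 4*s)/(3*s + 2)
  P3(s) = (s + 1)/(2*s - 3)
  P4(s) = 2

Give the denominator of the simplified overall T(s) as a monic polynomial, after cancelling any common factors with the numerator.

First reduce the diagram to T(s).

1. sum the parallel branches P3, P4: (5*s - 5)/(2*s - 3)
2. reduce the series chain P1, P2, (P3+P4): (20*s - 10)/(6*s^2 - 5*s - 6)
Step 2 gives the fully reduced T(s), with no common factor left to cancel. The denominator's leading coefficient is 6, so divide each of its coefficients by 6 to get the monic form.

Answer: s^2 - 5*s/6 - 1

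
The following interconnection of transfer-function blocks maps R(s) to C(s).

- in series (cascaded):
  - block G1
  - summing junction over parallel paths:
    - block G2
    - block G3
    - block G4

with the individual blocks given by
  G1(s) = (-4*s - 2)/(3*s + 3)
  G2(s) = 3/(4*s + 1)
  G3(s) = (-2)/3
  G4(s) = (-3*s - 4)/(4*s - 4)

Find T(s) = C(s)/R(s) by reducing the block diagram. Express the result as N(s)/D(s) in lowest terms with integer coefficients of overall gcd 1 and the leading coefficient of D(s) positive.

1. add G2, G3, G4 (parallel): (-68*s^2 + 3*s - 40)/(48*s^2 - 36*s - 12)
2. cascade G1, (G2+G3+G4), giving the overall T(s)

Therefore the answer is (136*s^3 + 62*s^2 + 77*s + 40)/(72*s^3 + 18*s^2 - 72*s - 18).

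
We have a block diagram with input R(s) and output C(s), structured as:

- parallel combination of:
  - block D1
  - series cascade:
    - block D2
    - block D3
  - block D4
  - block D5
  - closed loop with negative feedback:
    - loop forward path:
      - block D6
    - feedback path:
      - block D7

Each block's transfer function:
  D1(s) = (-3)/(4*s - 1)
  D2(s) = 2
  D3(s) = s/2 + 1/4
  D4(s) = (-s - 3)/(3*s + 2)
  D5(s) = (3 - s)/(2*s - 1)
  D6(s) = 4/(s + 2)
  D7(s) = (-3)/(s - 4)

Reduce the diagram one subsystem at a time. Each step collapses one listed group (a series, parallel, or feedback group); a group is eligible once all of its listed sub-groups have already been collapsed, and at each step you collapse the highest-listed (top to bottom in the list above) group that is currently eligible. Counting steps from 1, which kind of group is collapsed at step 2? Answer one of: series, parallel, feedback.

(1) reduce the series chain D2, D3
(2) reduce the feedback loop with forward D6 and return D7
(3) parallel reduction of D1, (D2*D3), D4, D5, [D6/(1+D6*D7)]
Step 2 collapses a feedback group.

Therefore the answer is feedback.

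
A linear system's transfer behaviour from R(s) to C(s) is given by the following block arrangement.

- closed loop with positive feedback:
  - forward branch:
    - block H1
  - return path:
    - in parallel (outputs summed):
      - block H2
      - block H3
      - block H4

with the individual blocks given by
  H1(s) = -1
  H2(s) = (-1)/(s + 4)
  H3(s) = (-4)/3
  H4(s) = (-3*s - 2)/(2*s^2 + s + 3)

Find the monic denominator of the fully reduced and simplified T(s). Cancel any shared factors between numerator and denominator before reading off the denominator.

Step 1: add H2, H3, H4 (parallel), giving (-8*s^3 - 51*s^2 - 73*s - 81)/(6*s^3 + 27*s^2 + 21*s + 36)
Step 2: close the feedback loop around H1, (H2+H3+H4), giving (6*s^3 + 27*s^2 + 21*s + 36)/(2*s^3 + 24*s^2 + 52*s + 45)
No further cancellation is possible in the step-2 result, so that is T(s). Its denominator becomes monic after dividing by the leading coefficient 2.

Therefore the answer is s^3 + 12*s^2 + 26*s + 45/2.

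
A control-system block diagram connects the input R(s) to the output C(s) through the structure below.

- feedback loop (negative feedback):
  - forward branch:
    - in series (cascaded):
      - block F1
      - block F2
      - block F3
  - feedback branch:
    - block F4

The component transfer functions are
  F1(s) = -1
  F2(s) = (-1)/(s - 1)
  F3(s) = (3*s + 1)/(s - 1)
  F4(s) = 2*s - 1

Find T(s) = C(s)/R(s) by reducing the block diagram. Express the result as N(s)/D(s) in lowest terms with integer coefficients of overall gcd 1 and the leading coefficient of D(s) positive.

Step 1. reduce the series chain F1, F2, F3, giving (3*s + 1)/(s^2 - 2*s + 1)
Step 2. feedback reduction of (F1*F2*F3), F4, which is the overall transfer function T(s) = C(s)/R(s) in lowest terms

Hence the answer: (3*s + 1)/(7*s^2 - 3*s)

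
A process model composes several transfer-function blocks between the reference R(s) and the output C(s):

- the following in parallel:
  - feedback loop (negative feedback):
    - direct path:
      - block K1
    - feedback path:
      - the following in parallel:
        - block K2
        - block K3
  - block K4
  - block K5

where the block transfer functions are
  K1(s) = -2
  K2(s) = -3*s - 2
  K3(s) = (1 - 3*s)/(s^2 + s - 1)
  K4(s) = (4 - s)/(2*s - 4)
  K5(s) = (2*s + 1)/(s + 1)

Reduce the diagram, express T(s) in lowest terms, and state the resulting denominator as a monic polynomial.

Step 1. combine K2, K3 in parallel; result (-3*s^3 - 5*s^2 - 2*s + 3)/(s^2 + s - 1)
Step 2. close the feedback loop around K1, (K2+K3); result (-2*s^2 - 2*s + 2)/(6*s^3 + 11*s^2 + 5*s - 7)
Step 3. parallel reduction of [K1/(1+K1*(K2+K3))], K4, K5; result (18*s^5 + 11*s^4 - 18*s^3 - 20*s^2 + 25*s - 8)/(12*s^5 + 10*s^4 - 36*s^3 - 68*s^2 - 6*s + 28)
Step 3 gives the fully reduced T(s), with no common factor left to cancel. The denominator's leading coefficient is 12, so divide each of its coefficients by 12 to get the monic form.

Answer: s^5 + 5*s^4/6 - 3*s^3 - 17*s^2/3 - s/2 + 7/3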